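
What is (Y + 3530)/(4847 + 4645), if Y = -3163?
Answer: 367/9492 ≈ 0.038664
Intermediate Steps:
(Y + 3530)/(4847 + 4645) = (-3163 + 3530)/(4847 + 4645) = 367/9492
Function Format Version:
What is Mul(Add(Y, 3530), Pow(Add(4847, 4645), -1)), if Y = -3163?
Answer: Rational(367, 9492) ≈ 0.038664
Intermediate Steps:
Mul(Add(Y, 3530), Pow(Add(4847, 4645), -1)) = Mul(Add(-3163, 3530), Pow(Add(4847, 4645), -1)) = Mul(367, Pow(9492, -1)) = Mul(367, Rational(1, 9492)) = Rational(367, 9492)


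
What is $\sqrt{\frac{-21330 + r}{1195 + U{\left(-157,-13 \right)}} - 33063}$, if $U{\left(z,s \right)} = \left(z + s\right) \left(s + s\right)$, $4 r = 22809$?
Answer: $\frac{9 i \sqrt{51481750765}}{11230} \approx 181.84 i$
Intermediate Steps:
$r = \frac{22809}{4}$ ($r = \frac{1}{4} \cdot 22809 = \frac{22809}{4} \approx 5702.3$)
$U{\left(z,s \right)} = 2 s \left(s + z\right)$ ($U{\left(z,s \right)} = \left(s + z\right) 2 s = 2 s \left(s + z\right)$)
$\sqrt{\frac{-21330 + r}{1195 + U{\left(-157,-13 \right)}} - 33063} = \sqrt{\frac{-21330 + \frac{22809}{4}}{1195 + 2 \left(-13\right) \left(-13 - 157\right)} - 33063} = \sqrt{- \frac{62511}{4 \left(1195 + 2 \left(-13\right) \left(-170\right)\right)} - 33063} = \sqrt{- \frac{62511}{4 \left(1195 + 4420\right)} - 33063} = \sqrt{- \frac{62511}{4 \cdot 5615} - 33063} = \sqrt{\left(- \frac{62511}{4}\right) \frac{1}{5615} - 33063} = \sqrt{- \frac{62511}{22460} - 33063} = \sqrt{- \frac{742657491}{22460}} = \frac{9 i \sqrt{51481750765}}{11230}$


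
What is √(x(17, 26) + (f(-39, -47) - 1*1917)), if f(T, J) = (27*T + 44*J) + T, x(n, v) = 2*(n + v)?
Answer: I*√4991 ≈ 70.647*I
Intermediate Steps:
x(n, v) = 2*n + 2*v
f(T, J) = 28*T + 44*J
√(x(17, 26) + (f(-39, -47) - 1*1917)) = √((2*17 + 2*26) + ((28*(-39) + 44*(-47)) - 1*1917)) = √((34 + 52) + ((-1092 - 2068) - 1917)) = √(86 + (-3160 - 1917)) = √(86 - 5077) = √(-4991) = I*√4991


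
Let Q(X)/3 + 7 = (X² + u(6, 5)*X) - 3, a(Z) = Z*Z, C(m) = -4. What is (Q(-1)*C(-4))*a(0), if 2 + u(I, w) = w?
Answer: 0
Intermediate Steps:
u(I, w) = -2 + w
a(Z) = Z²
Q(X) = -30 + 3*X² + 9*X (Q(X) = -21 + 3*((X² + (-2 + 5)*X) - 3) = -21 + 3*((X² + 3*X) - 3) = -21 + 3*(-3 + X² + 3*X) = -21 + (-9 + 3*X² + 9*X) = -30 + 3*X² + 9*X)
(Q(-1)*C(-4))*a(0) = ((-30 + 3*(-1)² + 9*(-1))*(-4))*0² = ((-30 + 3*1 - 9)*(-4))*0 = ((-30 + 3 - 9)*(-4))*0 = -36*(-4)*0 = 144*0 = 0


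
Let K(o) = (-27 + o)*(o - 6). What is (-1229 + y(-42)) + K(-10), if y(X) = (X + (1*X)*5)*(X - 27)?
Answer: 16751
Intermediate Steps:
K(o) = (-27 + o)*(-6 + o)
y(X) = 6*X*(-27 + X) (y(X) = (X + X*5)*(-27 + X) = (X + 5*X)*(-27 + X) = (6*X)*(-27 + X) = 6*X*(-27 + X))
(-1229 + y(-42)) + K(-10) = (-1229 + 6*(-42)*(-27 - 42)) + (162 + (-10)**2 - 33*(-10)) = (-1229 + 6*(-42)*(-69)) + (162 + 100 + 330) = (-1229 + 17388) + 592 = 16159 + 592 = 16751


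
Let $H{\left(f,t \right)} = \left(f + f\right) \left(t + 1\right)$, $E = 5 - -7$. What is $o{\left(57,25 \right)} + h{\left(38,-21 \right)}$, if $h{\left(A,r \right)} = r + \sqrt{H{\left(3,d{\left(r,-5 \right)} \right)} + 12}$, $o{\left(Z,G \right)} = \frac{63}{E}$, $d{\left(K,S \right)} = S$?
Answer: $- \frac{63}{4} + 2 i \sqrt{3} \approx -15.75 + 3.4641 i$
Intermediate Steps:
$E = 12$ ($E = 5 + 7 = 12$)
$H{\left(f,t \right)} = 2 f \left(1 + t\right)$
$o{\left(Z,G \right)} = \frac{21}{4}$ ($o{\left(Z,G \right)} = \frac{63}{12} = 63 \cdot \frac{1}{12} = \frac{21}{4}$)
$h{\left(A,r \right)} = r + 2 i \sqrt{3}$ ($h{\left(A,r \right)} = r + \sqrt{2 \cdot 3 \left(1 - 5\right) + 12} = r + \sqrt{2 \cdot 3 \left(-4\right) + 12} = r + \sqrt{-24 + 12} = r + \sqrt{-12} = r + 2 i \sqrt{3}$)
$o{\left(57,25 \right)} + h{\left(38,-21 \right)} = \frac{21}{4} - \left(21 - 2 i \sqrt{3}\right) = - \frac{63}{4} + 2 i \sqrt{3}$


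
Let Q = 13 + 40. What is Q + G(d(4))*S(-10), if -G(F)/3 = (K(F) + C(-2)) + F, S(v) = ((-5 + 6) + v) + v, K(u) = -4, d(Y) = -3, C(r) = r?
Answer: -460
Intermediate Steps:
S(v) = 1 + 2*v (S(v) = (1 + v) + v = 1 + 2*v)
Q = 53
G(F) = 18 - 3*F (G(F) = -3*((-4 - 2) + F) = -3*(-6 + F) = 18 - 3*F)
Q + G(d(4))*S(-10) = 53 + (18 - 3*(-3))*(1 + 2*(-10)) = 53 + (18 + 9)*(1 - 20) = 53 + 27*(-19) = 53 - 513 = -460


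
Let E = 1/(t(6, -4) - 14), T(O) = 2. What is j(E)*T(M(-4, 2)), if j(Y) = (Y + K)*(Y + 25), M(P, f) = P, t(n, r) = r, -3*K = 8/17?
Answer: -29185/2754 ≈ -10.597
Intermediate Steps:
K = -8/51 (K = -8/(3*17) = -1/3*8/17 = -8/51 ≈ -0.15686)
E = -1/18 (E = 1/(-4 - 14) = 1/(-18) = -1/18 ≈ -0.055556)
j(Y) = (25 + Y)*(-8/51 + Y) (j(Y) = (Y - 8/51)*(Y + 25) = (-8/51 + Y)*(25 + Y) = (25 + Y)*(-8/51 + Y))
j(E)*T(M(-4, 2)) = (-200/51 + (-1/18)**2 + (1267/51)*(-1/18))*2 = (-200/51 + 1/324 - 1267/918)*2 = -29185/5508*2 = -29185/2754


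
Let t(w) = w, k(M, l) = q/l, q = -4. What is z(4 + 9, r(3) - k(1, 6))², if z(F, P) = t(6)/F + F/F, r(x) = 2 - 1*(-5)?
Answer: 361/169 ≈ 2.1361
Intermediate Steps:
k(M, l) = -4/l
r(x) = 7 (r(x) = 2 + 5 = 7)
z(F, P) = 1 + 6/F (z(F, P) = 6/F + F/F = 6/F + 1 = 1 + 6/F)
z(4 + 9, r(3) - k(1, 6))² = ((6 + (4 + 9))/(4 + 9))² = ((6 + 13)/13)² = ((1/13)*19)² = (19/13)² = 361/169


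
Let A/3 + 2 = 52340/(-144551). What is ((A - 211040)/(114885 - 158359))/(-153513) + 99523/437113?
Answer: 47998647456583081834/210843194481954678303 ≈ 0.22765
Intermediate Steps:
A = -1024326/144551 (A = -6 + 3*(52340/(-144551)) = -6 + 3*(52340*(-1/144551)) = -6 + 3*(-52340/144551) = -6 - 157020/144551 = -1024326/144551 ≈ -7.0863)
((A - 211040)/(114885 - 158359))/(-153513) + 99523/437113 = ((-1024326/144551 - 211040)/(114885 - 158359))/(-153513) + 99523/437113 = -30507067366/144551/(-43474)*(-1/153513) + 99523*(1/437113) = -30507067366/144551*(-1/43474)*(-1/153513) + 99523/437113 = (15253533683/3142105087)*(-1/153513) + 99523/437113 = -15253533683/482353978220631 + 99523/437113 = 47998647456583081834/210843194481954678303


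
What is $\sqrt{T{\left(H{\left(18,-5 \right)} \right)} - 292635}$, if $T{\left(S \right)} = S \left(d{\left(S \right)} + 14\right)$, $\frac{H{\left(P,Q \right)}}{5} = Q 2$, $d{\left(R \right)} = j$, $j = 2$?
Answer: $i \sqrt{293435} \approx 541.7 i$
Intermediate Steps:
$d{\left(R \right)} = 2$
$H{\left(P,Q \right)} = 10 Q$ ($H{\left(P,Q \right)} = 5 Q 2 = 5 \cdot 2 Q = 10 Q$)
$T{\left(S \right)} = 16 S$ ($T{\left(S \right)} = S \left(2 + 14\right) = S 16 = 16 S$)
$\sqrt{T{\left(H{\left(18,-5 \right)} \right)} - 292635} = \sqrt{16 \cdot 10 \left(-5\right) - 292635} = \sqrt{16 \left(-50\right) - 292635} = \sqrt{-800 - 292635} = \sqrt{-293435} = i \sqrt{293435}$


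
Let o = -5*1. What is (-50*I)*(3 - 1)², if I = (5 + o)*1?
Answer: 0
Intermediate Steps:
o = -5
I = 0 (I = (5 - 5)*1 = 0*1 = 0)
(-50*I)*(3 - 1)² = (-50*0)*(3 - 1)² = 0*2² = 0*4 = 0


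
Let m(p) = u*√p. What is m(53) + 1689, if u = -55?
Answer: 1689 - 55*√53 ≈ 1288.6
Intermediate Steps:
m(p) = -55*√p
m(53) + 1689 = -55*√53 + 1689 = 1689 - 55*√53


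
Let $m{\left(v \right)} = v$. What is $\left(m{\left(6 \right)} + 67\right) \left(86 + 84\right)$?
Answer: $12410$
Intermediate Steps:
$\left(m{\left(6 \right)} + 67\right) \left(86 + 84\right) = \left(6 + 67\right) \left(86 + 84\right) = 73 \cdot 170 = 12410$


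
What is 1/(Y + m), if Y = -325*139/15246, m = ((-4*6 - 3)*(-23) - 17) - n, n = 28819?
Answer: -15246/430211065 ≈ -3.5438e-5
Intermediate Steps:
m = -28215 (m = ((-4*6 - 3)*(-23) - 17) - 1*28819 = ((-24 - 3)*(-23) - 17) - 28819 = (-27*(-23) - 17) - 28819 = (621 - 17) - 28819 = 604 - 28819 = -28215)
Y = -45175/15246 (Y = -45175*1/15246 = -45175/15246 ≈ -2.9631)
1/(Y + m) = 1/(-45175/15246 - 28215) = 1/(-430211065/15246) = -15246/430211065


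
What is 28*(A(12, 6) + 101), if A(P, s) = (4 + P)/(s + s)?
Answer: 8596/3 ≈ 2865.3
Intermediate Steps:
A(P, s) = (4 + P)/(2*s) (A(P, s) = (4 + P)/((2*s)) = (4 + P)*(1/(2*s)) = (4 + P)/(2*s))
28*(A(12, 6) + 101) = 28*((½)*(4 + 12)/6 + 101) = 28*((½)*(⅙)*16 + 101) = 28*(4/3 + 101) = 28*(307/3) = 8596/3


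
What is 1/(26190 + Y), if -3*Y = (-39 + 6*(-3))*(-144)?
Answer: 1/23454 ≈ 4.2637e-5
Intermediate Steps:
Y = -2736 (Y = -(-39 + 6*(-3))*(-144)/3 = -(-39 - 18)*(-144)/3 = -(-19)*(-144) = -⅓*8208 = -2736)
1/(26190 + Y) = 1/(26190 - 2736) = 1/23454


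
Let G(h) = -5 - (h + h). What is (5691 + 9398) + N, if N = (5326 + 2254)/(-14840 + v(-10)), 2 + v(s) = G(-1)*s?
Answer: 55872672/3703 ≈ 15088.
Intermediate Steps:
G(h) = -5 - 2*h
v(s) = -2 - 3*s (v(s) = -2 + (-5 - 2*(-1))*s = -2 + (-5 + 2)*s = -2 - 3*s)
N = -1895/3703 (N = (5326 + 2254)/(-14840 + (-2 - 3*(-10))) = 7580/(-14840 + (-2 + 30)) = 7580/(-14840 + 28) = 7580/(-14812) = 7580*(-1/14812) = -1895/3703 ≈ -0.51175)
(5691 + 9398) + N = (5691 + 9398) - 1895/3703 = 15089 - 1895/3703 = 55872672/3703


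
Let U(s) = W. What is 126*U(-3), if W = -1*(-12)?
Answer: 1512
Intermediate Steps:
W = 12
U(s) = 12
126*U(-3) = 126*12 = 1512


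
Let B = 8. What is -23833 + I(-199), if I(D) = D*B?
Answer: -25425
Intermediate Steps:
I(D) = 8*D (I(D) = D*8 = 8*D)
-23833 + I(-199) = -23833 + 8*(-199) = -23833 - 1592 = -25425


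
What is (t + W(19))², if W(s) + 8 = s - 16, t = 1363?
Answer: 1844164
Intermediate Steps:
W(s) = -24 + s (W(s) = -8 + (s - 16) = -8 + (-16 + s) = -24 + s)
(t + W(19))² = (1363 + (-24 + 19))² = (1363 - 5)² = 1358² = 1844164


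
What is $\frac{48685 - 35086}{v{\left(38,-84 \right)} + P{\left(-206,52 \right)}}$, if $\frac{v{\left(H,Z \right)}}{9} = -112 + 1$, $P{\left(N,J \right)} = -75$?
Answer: $- \frac{4533}{358} \approx -12.662$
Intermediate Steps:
$v{\left(H,Z \right)} = -999$ ($v{\left(H,Z \right)} = 9 \left(-112 + 1\right) = 9 \left(-111\right) = -999$)
$\frac{48685 - 35086}{v{\left(38,-84 \right)} + P{\left(-206,52 \right)}} = \frac{48685 - 35086}{-999 - 75} = \frac{13599}{-1074} = 13599 \left(- \frac{1}{1074}\right) = - \frac{4533}{358}$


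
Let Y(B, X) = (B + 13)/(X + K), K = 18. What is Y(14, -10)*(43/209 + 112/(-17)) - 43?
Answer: -1834511/28424 ≈ -64.541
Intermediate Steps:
Y(B, X) = (13 + B)/(18 + X) (Y(B, X) = (B + 13)/(X + 18) = (13 + B)/(18 + X))
Y(14, -10)*(43/209 + 112/(-17)) - 43 = ((13 + 14)/(18 - 10))*(43/209 + 112/(-17)) - 43 = (27/8)*(43*(1/209) + 112*(-1/17)) - 43 = ((⅛)*27)*(43/209 - 112/17) - 43 = (27/8)*(-22677/3553) - 43 = -612279/28424 - 43 = -1834511/28424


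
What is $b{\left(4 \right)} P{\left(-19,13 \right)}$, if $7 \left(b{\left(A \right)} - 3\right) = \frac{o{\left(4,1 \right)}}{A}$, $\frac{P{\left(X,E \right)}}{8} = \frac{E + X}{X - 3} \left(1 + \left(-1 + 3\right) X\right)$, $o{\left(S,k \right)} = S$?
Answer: $- \frac{1776}{7} \approx -253.71$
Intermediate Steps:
$P{\left(X,E \right)} = \frac{8 \left(1 + 2 X\right) \left(E + X\right)}{-3 + X}$ ($P{\left(X,E \right)} = 8 \frac{E + X}{X - 3} \left(1 + \left(-1 + 3\right) X\right) = 8 \frac{E + X}{-3 + X} \left(1 + 2 X\right) = 8 \frac{\left(1 + 2 X\right) \left(E + X\right)}{-3 + X} = \frac{8 \left(1 + 2 X\right) \left(E + X\right)}{-3 + X}$)
$b{\left(A \right)} = 3 + \frac{4}{7 A}$ ($b{\left(A \right)} = 3 + \frac{4 \frac{1}{A}}{7} = 3 + \frac{4}{7 A}$)
$b{\left(4 \right)} P{\left(-19,13 \right)} = \left(3 + \frac{4}{7 \cdot 4}\right) \frac{8 \left(13 - 19 + 2 \left(-19\right)^{2} + 2 \cdot 13 \left(-19\right)\right)}{-3 - 19} = \left(3 + \frac{4}{7} \cdot \frac{1}{4}\right) \frac{8 \left(13 - 19 + 2 \cdot 361 - 494\right)}{-22} = \left(3 + \frac{1}{7}\right) 8 \left(- \frac{1}{22}\right) \left(13 - 19 + 722 - 494\right) = \frac{22 \cdot 8 \left(- \frac{1}{22}\right) 222}{7} = \frac{22}{7} \left(- \frac{888}{11}\right) = - \frac{1776}{7}$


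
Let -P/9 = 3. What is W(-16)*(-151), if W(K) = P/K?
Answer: -4077/16 ≈ -254.81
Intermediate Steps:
P = -27 (P = -9*3 = -27)
W(K) = -27/K
W(-16)*(-151) = -27/(-16)*(-151) = -27*(-1/16)*(-151) = (27/16)*(-151) = -4077/16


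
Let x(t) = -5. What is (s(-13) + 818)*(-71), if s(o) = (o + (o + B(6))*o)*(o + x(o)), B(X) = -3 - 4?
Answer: 257588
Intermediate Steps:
B(X) = -7
s(o) = (-5 + o)*(o + o*(-7 + o)) (s(o) = (o + (o - 7)*o)*(o - 5) = (o + (-7 + o)*o)*(-5 + o) = (o + o*(-7 + o))*(-5 + o) = (-5 + o)*(o + o*(-7 + o)))
(s(-13) + 818)*(-71) = (-13*(30 + (-13)² - 11*(-13)) + 818)*(-71) = (-13*(30 + 169 + 143) + 818)*(-71) = (-13*342 + 818)*(-71) = (-4446 + 818)*(-71) = -3628*(-71) = 257588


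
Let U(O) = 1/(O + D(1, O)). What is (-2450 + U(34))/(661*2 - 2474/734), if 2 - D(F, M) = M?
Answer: -1797933/967874 ≈ -1.8576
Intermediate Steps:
D(F, M) = 2 - M
U(O) = 1/2 (U(O) = 1/(O + (2 - O)) = 1/2)
(-2450 + U(34))/(661*2 - 2474/734) = (-2450 + 1/2)/(661*2 - 2474/734) = -4899/(2*(1322 - 2474*1/734)) = -4899/(2*(1322 - 1237/367)) = -4899/(2*483937/367) = -4899/2*367/483937 = -1797933/967874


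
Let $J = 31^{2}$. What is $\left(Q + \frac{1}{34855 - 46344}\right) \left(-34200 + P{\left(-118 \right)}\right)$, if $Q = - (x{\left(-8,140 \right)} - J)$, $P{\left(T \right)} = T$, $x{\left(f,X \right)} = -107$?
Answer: $- \frac{421090473818}{11489} \approx -3.6652 \cdot 10^{7}$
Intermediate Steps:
$J = 961$
$Q = 1068$ ($Q = - (-107 - 961) = \left(-1\right) \left(-1068\right) = 1068$)
$\left(Q + \frac{1}{34855 - 46344}\right) \left(-34200 + P{\left(-118 \right)}\right) = \left(1068 + \frac{1}{34855 - 46344}\right) \left(-34200 - 118\right) = \left(1068 + \frac{1}{-11489}\right) \left(-34318\right) = \left(1068 - \frac{1}{11489}\right) \left(-34318\right) = \frac{12270251}{11489} \left(-34318\right) = - \frac{421090473818}{11489}$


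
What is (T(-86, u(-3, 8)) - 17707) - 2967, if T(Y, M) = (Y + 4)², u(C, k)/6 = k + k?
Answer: -13950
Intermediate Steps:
u(C, k) = 12*k (u(C, k) = 6*(k + k) = 6*(2*k) = 12*k)
T(Y, M) = (4 + Y)²
(T(-86, u(-3, 8)) - 17707) - 2967 = ((4 - 86)² - 17707) - 2967 = ((-82)² - 17707) - 2967 = (6724 - 17707) - 2967 = -10983 - 2967 = -13950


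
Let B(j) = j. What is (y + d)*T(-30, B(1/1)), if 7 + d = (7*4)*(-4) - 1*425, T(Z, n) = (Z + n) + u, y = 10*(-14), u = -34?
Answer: 43092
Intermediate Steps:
y = -140
T(Z, n) = -34 + Z + n (T(Z, n) = (Z + n) - 34 = -34 + Z + n)
d = -544 (d = -7 + ((7*4)*(-4) - 1*425) = -7 + (28*(-4) - 425) = -7 + (-112 - 425) = -7 - 537 = -544)
(y + d)*T(-30, B(1/1)) = (-140 - 544)*(-34 - 30 + 1/1) = -684*(-34 - 30 + 1) = -684*(-63) = 43092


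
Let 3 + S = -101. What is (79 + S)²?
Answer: 625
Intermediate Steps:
S = -104 (S = -3 - 101 = -104)
(79 + S)² = (79 - 104)² = (-25)² = 625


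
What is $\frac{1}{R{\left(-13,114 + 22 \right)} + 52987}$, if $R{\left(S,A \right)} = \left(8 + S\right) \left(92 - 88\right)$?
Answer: $\frac{1}{52967} \approx 1.888 \cdot 10^{-5}$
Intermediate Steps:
$R{\left(S,A \right)} = 32 + 4 S$ ($R{\left(S,A \right)} = \left(8 + S\right) 4 = 32 + 4 S$)
$\frac{1}{R{\left(-13,114 + 22 \right)} + 52987} = \frac{1}{\left(32 + 4 \left(-13\right)\right) + 52987} = \frac{1}{\left(32 - 52\right) + 52987} = \frac{1}{-20 + 52987} = \frac{1}{52967}$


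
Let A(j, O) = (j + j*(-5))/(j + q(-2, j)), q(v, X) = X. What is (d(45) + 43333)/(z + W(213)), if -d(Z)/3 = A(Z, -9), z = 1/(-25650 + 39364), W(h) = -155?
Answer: -594351046/2125669 ≈ -279.61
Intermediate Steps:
z = 1/13714 ≈ 7.2918e-5
A(j, O) = -2 (A(j, O) = (j + j*(-5))/(j + j) = (j - 5*j)/((2*j)) = (-4*j)*(1/(2*j)) = -2)
d(Z) = 6 (d(Z) = -3*(-2) = 6)
(d(45) + 43333)/(z + W(213)) = (6 + 43333)/(1/13714 - 155) = 43339/(-2125669/13714) = 43339*(-13714/2125669) = -594351046/2125669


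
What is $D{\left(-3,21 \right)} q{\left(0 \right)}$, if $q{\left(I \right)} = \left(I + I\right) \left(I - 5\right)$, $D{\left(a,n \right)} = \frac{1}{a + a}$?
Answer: $0$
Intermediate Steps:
$D{\left(a,n \right)} = \frac{1}{2 a}$
$q{\left(I \right)} = 2 I \left(-5 + I\right)$
$D{\left(-3,21 \right)} q{\left(0 \right)} = \frac{1}{2 \left(-3\right)} 2 \cdot 0 \left(-5 + 0\right) = \frac{1}{2} \left(- \frac{1}{3}\right) 2 \cdot 0 \left(-5\right) = \left(- \frac{1}{6}\right) 0 = 0$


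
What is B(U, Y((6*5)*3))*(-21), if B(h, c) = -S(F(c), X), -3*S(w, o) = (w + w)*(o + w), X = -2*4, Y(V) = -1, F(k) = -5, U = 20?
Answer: -910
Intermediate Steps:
X = -8
S(w, o) = -2*w*(o + w)/3 (S(w, o) = -(w + w)*(o + w)/3 = -2*w*(o + w)/3)
B(h, c) = 130/3 (B(h, c) = -(-2)*(-5)*(-8 - 5)/3 = -(-2)*(-5)*(-13)/3 = -1*(-130/3) = 130/3)
B(U, Y((6*5)*3))*(-21) = (130/3)*(-21) = -910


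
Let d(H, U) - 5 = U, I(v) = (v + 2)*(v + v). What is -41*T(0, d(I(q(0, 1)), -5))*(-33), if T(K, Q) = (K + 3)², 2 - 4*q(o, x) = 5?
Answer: 12177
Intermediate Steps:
q(o, x) = -¾ (q(o, x) = ½ - ¼*5 = ½ - 5/4 = -¾)
I(v) = 2*v*(2 + v) (I(v) = (2 + v)*(2*v) = 2*v*(2 + v))
d(H, U) = 5 + U
T(K, Q) = (3 + K)²
-41*T(0, d(I(q(0, 1)), -5))*(-33) = -41*(3 + 0)²*(-33) = -41*3²*(-33) = -41*9*(-33) = -369*(-33) = 12177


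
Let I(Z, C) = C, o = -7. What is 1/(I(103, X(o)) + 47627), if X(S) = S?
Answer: 1/47620 ≈ 2.1000e-5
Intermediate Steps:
1/(I(103, X(o)) + 47627) = 1/(-7 + 47627) = 1/47620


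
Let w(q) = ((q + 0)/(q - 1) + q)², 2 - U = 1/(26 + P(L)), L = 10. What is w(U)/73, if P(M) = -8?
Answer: 1500625/6835428 ≈ 0.21954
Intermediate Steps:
U = 35/18 (U = 2 - 1/(26 - 8) = 2 - 1/18 = 35/18 ≈ 1.9444)
w(q) = (q + q/(-1 + q))² (w(q) = (q/(-1 + q) + q)² = (q + q/(-1 + q))²)
w(U)/73 = ((35/18)⁴/(-1 + 35/18)²)/73 = (1500625/(104976*(17/18)²))*(1/73) = ((1500625/104976)*(324/289))*(1/73) = (1500625/93636)*(1/73) = 1500625/6835428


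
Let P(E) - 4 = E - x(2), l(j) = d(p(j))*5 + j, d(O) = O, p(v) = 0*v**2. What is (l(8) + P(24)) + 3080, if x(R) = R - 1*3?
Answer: 3117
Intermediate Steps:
p(v) = 0
x(R) = -3 + R (x(R) = R - 3 = -3 + R)
l(j) = j (l(j) = 0*5 + j = 0 + j = j)
P(E) = 5 + E (P(E) = 4 + (E - (-3 + 2)) = 4 + (E - 1*(-1)) = 4 + (E + 1) = 4 + (1 + E) = 5 + E)
(l(8) + P(24)) + 3080 = (8 + (5 + 24)) + 3080 = (8 + 29) + 3080 = 37 + 3080 = 3117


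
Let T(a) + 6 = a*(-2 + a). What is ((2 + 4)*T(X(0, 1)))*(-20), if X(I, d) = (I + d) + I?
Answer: 840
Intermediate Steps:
X(I, d) = d + 2*I
T(a) = -6 + a*(-2 + a)
((2 + 4)*T(X(0, 1)))*(-20) = ((2 + 4)*(-6 + (1 + 2*0)² - 2*(1 + 2*0)))*(-20) = (6*(-6 + (1 + 0)² - 2*(1 + 0)))*(-20) = (6*(-6 + 1² - 2*1))*(-20) = (6*(-6 + 1 - 2))*(-20) = (6*(-7))*(-20) = -42*(-20) = 840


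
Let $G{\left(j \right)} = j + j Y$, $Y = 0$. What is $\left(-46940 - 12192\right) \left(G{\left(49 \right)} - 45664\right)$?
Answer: $2697306180$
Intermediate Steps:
$G{\left(j \right)} = j$ ($G{\left(j \right)} = j + j 0 = j + 0 = j$)
$\left(-46940 - 12192\right) \left(G{\left(49 \right)} - 45664\right) = \left(-46940 - 12192\right) \left(49 - 45664\right) = \left(-59132\right) \left(-45615\right) = 2697306180$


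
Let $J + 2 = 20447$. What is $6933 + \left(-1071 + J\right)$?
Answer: $26307$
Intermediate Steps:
$J = 20445$ ($J = -2 + 20447 = 20445$)
$6933 + \left(-1071 + J\right) = 6933 + \left(-1071 + 20445\right) = 6933 + 19374 = 26307$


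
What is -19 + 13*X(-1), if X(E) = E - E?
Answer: -19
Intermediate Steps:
X(E) = 0
-19 + 13*X(-1) = -19 + 13*0 = -19 + 0 = -19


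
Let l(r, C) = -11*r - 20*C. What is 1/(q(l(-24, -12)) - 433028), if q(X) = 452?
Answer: -1/432576 ≈ -2.3117e-6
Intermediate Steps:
l(r, C) = -20*C - 11*r
1/(q(l(-24, -12)) - 433028) = 1/(452 - 433028) = 1/(-432576) = -1/432576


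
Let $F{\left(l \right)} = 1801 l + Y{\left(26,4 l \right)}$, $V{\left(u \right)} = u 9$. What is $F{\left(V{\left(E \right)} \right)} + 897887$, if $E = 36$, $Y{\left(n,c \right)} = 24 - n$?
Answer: $1481409$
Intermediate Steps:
$V{\left(u \right)} = 9 u$
$F{\left(l \right)} = -2 + 1801 l$ ($F{\left(l \right)} = 1801 l + \left(24 - 26\right) = 1801 l - 2 = -2 + 1801 l$)
$F{\left(V{\left(E \right)} \right)} + 897887 = \left(-2 + 1801 \cdot 9 \cdot 36\right) + 897887 = \left(-2 + 1801 \cdot 324\right) + 897887 = \left(-2 + 583524\right) + 897887 = 583522 + 897887 = 1481409$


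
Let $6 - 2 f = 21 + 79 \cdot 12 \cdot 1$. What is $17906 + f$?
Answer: $\frac{34849}{2} \approx 17425.0$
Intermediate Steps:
$f = - \frac{963}{2}$ ($f = 3 - \frac{21 + 79 \cdot 12 \cdot 1}{2} = 3 - \frac{21 + 79 \cdot 12}{2} = 3 - \frac{21 + 948}{2} = 3 - \frac{969}{2} = - \frac{963}{2} \approx -481.5$)
$17906 + f = 17906 - \frac{963}{2} = \frac{34849}{2}$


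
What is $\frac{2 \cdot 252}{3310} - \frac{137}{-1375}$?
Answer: $\frac{114647}{455125} \approx 0.2519$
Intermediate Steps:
$\frac{2 \cdot 252}{3310} - \frac{137}{-1375} = 504 \cdot \frac{1}{3310} - - \frac{137}{1375} = \frac{252}{1655} + \frac{137}{1375} = \frac{114647}{455125}$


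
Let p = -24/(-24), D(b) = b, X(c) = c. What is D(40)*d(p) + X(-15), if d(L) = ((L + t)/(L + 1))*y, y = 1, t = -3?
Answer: -55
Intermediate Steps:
p = 1 (p = -24*(-1/24) = 1)
d(L) = (-3 + L)/(1 + L) (d(L) = ((L - 3)/(L + 1))*1 = ((-3 + L)/(1 + L))*1 = (-3 + L)/(1 + L))
D(40)*d(p) + X(-15) = 40*((-3 + 1)/(1 + 1)) - 15 = 40*(-2/2) - 15 = 40*((½)*(-2)) - 15 = 40*(-1) - 15 = -40 - 15 = -55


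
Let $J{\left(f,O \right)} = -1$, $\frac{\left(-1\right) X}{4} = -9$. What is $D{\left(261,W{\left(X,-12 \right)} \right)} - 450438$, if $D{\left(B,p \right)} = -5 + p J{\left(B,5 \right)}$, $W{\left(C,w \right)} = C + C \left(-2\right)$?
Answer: $-450407$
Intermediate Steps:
$X = 36$ ($X = \left(-4\right) \left(-9\right) = 36$)
$W{\left(C,w \right)} = - C$ ($W{\left(C,w \right)} = C - 2 C = - C$)
$D{\left(B,p \right)} = -5 - p$ ($D{\left(B,p \right)} = -5 + p \left(-1\right) = -5 - p$)
$D{\left(261,W{\left(X,-12 \right)} \right)} - 450438 = \left(-5 - \left(-1\right) 36\right) - 450438 = \left(-5 - -36\right) - 450438 = \left(-5 + 36\right) - 450438 = 31 - 450438 = -450407$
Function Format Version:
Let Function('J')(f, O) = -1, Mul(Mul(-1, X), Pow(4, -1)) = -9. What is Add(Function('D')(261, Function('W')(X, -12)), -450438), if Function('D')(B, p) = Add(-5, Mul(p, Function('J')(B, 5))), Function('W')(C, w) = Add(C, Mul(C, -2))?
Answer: -450407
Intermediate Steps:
X = 36 (X = Mul(-4, -9) = 36)
Function('W')(C, w) = Mul(-1, C) (Function('W')(C, w) = Add(C, Mul(-2, C)) = Mul(-1, C))
Function('D')(B, p) = Add(-5, Mul(-1, p)) (Function('D')(B, p) = Add(-5, Mul(p, -1)) = Add(-5, Mul(-1, p)))
Add(Function('D')(261, Function('W')(X, -12)), -450438) = Add(Add(-5, Mul(-1, Mul(-1, 36))), -450438) = Add(Add(-5, Mul(-1, -36)), -450438) = Add(Add(-5, 36), -450438) = Add(31, -450438) = -450407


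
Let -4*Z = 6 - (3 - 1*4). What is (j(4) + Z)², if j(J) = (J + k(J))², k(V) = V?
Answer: 62001/16 ≈ 3875.1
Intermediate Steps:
Z = -7/4 (Z = -(6 - (3 - 1*4))/4 = -(6 - (3 - 4))/4 = -(6 - 1*(-1))/4 = -(6 + 1)/4 = -¼*7 = -7/4 ≈ -1.7500)
j(J) = 4*J² (j(J) = (J + J)² = (2*J)² = 4*J²)
(j(4) + Z)² = (4*4² - 7/4)² = (4*16 - 7/4)² = (64 - 7/4)² = (249/4)² = 62001/16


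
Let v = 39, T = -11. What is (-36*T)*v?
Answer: 15444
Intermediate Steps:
(-36*T)*v = -36*(-11)*39 = 396*39 = 15444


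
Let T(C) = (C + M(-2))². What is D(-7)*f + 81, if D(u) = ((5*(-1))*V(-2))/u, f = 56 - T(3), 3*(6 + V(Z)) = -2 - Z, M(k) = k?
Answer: -1083/7 ≈ -154.71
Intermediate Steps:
V(Z) = -20/3 - Z/3 (V(Z) = -6 + (-2 - Z)/3 = -6 + (-⅔ - Z/3) = -20/3 - Z/3)
T(C) = (-2 + C)² (T(C) = (C - 2)² = (-2 + C)²)
f = 55 (f = 56 - (-2 + 3)² = 56 - 1*1² = 56 - 1*1 = 56 - 1 = 55)
D(u) = 30/u (D(u) = ((5*(-1))*(-20/3 - ⅓*(-2)))/u = (-5*(-20/3 + ⅔))/u = (-5*(-6))/u = 30/u)
D(-7)*f + 81 = (30/(-7))*55 + 81 = (30*(-⅐))*55 + 81 = -30/7*55 + 81 = -1650/7 + 81 = -1083/7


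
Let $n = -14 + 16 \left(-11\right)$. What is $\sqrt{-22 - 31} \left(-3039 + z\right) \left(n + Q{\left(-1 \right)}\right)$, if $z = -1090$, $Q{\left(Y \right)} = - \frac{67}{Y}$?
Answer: $507867 i \sqrt{53} \approx 3.6973 \cdot 10^{6} i$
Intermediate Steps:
$n = -190$ ($n = -14 - 176 = -190$)
$\sqrt{-22 - 31} \left(-3039 + z\right) \left(n + Q{\left(-1 \right)}\right) = \sqrt{-22 - 31} \left(-3039 - 1090\right) \left(-190 - \frac{67}{-1}\right) = \sqrt{-53} \left(- 4129 \left(-190 - -67\right)\right) = i \sqrt{53} \left(- 4129 \left(-190 + 67\right)\right) = i \sqrt{53} \left(\left(-4129\right) \left(-123\right)\right) = i \sqrt{53} \cdot 507867 = 507867 i \sqrt{53}$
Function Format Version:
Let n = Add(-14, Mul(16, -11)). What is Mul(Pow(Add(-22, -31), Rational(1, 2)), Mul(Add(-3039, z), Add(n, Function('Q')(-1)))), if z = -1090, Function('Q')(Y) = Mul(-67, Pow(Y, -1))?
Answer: Mul(507867, I, Pow(53, Rational(1, 2))) ≈ Mul(3.6973e+6, I)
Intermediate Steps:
n = -190 (n = Add(-14, -176) = -190)
Mul(Pow(Add(-22, -31), Rational(1, 2)), Mul(Add(-3039, z), Add(n, Function('Q')(-1)))) = Mul(Pow(Add(-22, -31), Rational(1, 2)), Mul(Add(-3039, -1090), Add(-190, Mul(-67, Pow(-1, -1))))) = Mul(Pow(-53, Rational(1, 2)), Mul(-4129, Add(-190, Mul(-67, -1)))) = Mul(Mul(I, Pow(53, Rational(1, 2))), Mul(-4129, Add(-190, 67))) = Mul(Mul(I, Pow(53, Rational(1, 2))), Mul(-4129, -123)) = Mul(Mul(I, Pow(53, Rational(1, 2))), 507867) = Mul(507867, I, Pow(53, Rational(1, 2)))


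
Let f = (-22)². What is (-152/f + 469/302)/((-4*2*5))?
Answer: -45273/1461680 ≈ -0.030973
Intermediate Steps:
f = 484
(-152/f + 469/302)/((-4*2*5)) = (-152/484 + 469/302)/((-4*2*5)) = (-152*1/484 + 469*(1/302))/((-8*5)) = (-38/121 + 469/302)/(-40) = (45273/36542)*(-1/40) = -45273/1461680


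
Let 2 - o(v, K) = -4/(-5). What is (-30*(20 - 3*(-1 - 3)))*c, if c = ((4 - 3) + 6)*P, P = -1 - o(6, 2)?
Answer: 14784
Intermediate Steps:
o(v, K) = 6/5 (o(v, K) = 2 - (-4)/(-5) = 2 - (-4)*(-1)/5 = 2 - 1*⅘ = 2 - ⅘ = 6/5)
P = -11/5 (P = -1 - 1*6/5 = -1 - 6/5 = -11/5 ≈ -2.2000)
c = -77/5 (c = ((4 - 3) + 6)*(-11/5) = (1 + 6)*(-11/5) = 7*(-11/5) = -77/5 ≈ -15.400)
(-30*(20 - 3*(-1 - 3)))*c = -30*(20 - 3*(-1 - 3))*(-77/5) = -30*(20 - 3*(-4))*(-77/5) = -30*(20 - 1*(-12))*(-77/5) = -30*(20 + 12)*(-77/5) = -30*32*(-77/5) = -960*(-77/5) = 14784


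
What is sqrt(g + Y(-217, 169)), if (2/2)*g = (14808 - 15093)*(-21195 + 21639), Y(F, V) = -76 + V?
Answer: I*sqrt(126447) ≈ 355.59*I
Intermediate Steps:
g = -126540 (g = (14808 - 15093)*(-21195 + 21639) = -285*444 = -126540)
sqrt(g + Y(-217, 169)) = sqrt(-126540 + (-76 + 169)) = sqrt(-126540 + 93) = sqrt(-126447) = I*sqrt(126447)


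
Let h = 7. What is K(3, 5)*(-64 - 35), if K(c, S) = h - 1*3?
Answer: -396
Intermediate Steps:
K(c, S) = 4 (K(c, S) = 7 - 1*3 = 7 - 3 = 4)
K(3, 5)*(-64 - 35) = 4*(-64 - 35) = 4*(-99) = -396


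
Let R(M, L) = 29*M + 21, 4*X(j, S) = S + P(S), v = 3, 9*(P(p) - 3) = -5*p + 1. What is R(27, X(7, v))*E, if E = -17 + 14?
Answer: -2412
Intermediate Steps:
P(p) = 28/9 - 5*p/9 (P(p) = 3 + (-5*p + 1)/9 = 3 + (1 - 5*p)/9 = 3 + (1/9 - 5*p/9) = 28/9 - 5*p/9)
X(j, S) = 7/9 + S/9 (X(j, S) = (S + (28/9 - 5*S/9))/4 = (28/9 + 4*S/9)/4 = 7/9 + S/9)
R(M, L) = 21 + 29*M
E = -3
R(27, X(7, v))*E = (21 + 29*27)*(-3) = (21 + 783)*(-3) = 804*(-3) = -2412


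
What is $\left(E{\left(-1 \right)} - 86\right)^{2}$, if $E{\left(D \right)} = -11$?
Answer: $9409$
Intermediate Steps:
$\left(E{\left(-1 \right)} - 86\right)^{2} = \left(-11 - 86\right)^{2} = \left(-97\right)^{2} = 9409$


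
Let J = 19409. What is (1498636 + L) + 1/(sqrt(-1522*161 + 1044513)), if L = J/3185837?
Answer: 4774410037741/3185837 + sqrt(799471)/799471 ≈ 1.4986e+6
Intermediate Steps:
L = 19409/3185837 ≈ 0.0060923
(1498636 + L) + 1/(sqrt(-1522*161 + 1044513)) = (1498636 + 19409/3185837) + 1/(sqrt(-1522*161 + 1044513)) = 4774410037741/3185837 + 1/(sqrt(-245042 + 1044513)) = 4774410037741/3185837 + 1/(sqrt(799471)) = 4774410037741/3185837 + sqrt(799471)/799471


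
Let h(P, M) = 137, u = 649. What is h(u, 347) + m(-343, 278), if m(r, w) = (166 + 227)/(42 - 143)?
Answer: 13444/101 ≈ 133.11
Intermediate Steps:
m(r, w) = -393/101 (m(r, w) = 393/(-101) = 393*(-1/101) = -393/101)
h(u, 347) + m(-343, 278) = 137 - 393/101 = 13444/101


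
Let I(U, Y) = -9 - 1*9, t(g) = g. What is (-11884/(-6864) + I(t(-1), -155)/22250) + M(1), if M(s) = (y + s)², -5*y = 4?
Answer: 33800551/19090500 ≈ 1.7705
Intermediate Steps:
y = -⅘ (y = -⅕*4 = -⅘ ≈ -0.80000)
I(U, Y) = -18 (I(U, Y) = -9 - 9 = -18)
M(s) = (-⅘ + s)²
(-11884/(-6864) + I(t(-1), -155)/22250) + M(1) = (-11884/(-6864) - 18/22250) + (-4 + 5*1)²/25 = (-11884*(-1/6864) - 18*1/22250) + (-4 + 5)²/25 = (2971/1716 - 9/11125) + (1/25)*1² = 33036931/19090500 + (1/25)*1 = 33036931/19090500 + 1/25 = 33800551/19090500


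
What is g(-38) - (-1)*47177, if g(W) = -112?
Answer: 47065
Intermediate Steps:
g(-38) - (-1)*47177 = -112 - (-1)*47177 = -112 - 1*(-47177) = -112 + 47177 = 47065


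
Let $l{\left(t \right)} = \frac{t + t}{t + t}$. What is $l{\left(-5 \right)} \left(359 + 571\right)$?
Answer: $930$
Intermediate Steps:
$l{\left(t \right)} = 1$ ($l{\left(t \right)} = \frac{2 t}{2 t} = 2 t \frac{1}{2 t} = 1$)
$l{\left(-5 \right)} \left(359 + 571\right) = 1 \left(359 + 571\right) = 1 \cdot 930 = 930$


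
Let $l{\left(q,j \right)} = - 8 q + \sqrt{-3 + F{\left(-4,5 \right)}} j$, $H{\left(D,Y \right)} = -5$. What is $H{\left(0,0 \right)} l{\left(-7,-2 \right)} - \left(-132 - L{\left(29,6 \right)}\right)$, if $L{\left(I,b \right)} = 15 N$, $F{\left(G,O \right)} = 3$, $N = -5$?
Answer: $-223$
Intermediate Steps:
$L{\left(I,b \right)} = -75$ ($L{\left(I,b \right)} = 15 \left(-5\right) = -75$)
$l{\left(q,j \right)} = - 8 q$ ($l{\left(q,j \right)} = - 8 q + \sqrt{-3 + 3} j = - 8 q + \sqrt{0} j = - 8 q + 0 j = - 8 q + 0 = - 8 q$)
$H{\left(0,0 \right)} l{\left(-7,-2 \right)} - \left(-132 - L{\left(29,6 \right)}\right) = - 5 \left(\left(-8\right) \left(-7\right)\right) - \left(-132 - -75\right) = \left(-5\right) 56 - \left(-132 + 75\right) = -280 - -57 = -280 + 57 = -223$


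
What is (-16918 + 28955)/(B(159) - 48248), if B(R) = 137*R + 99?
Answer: -12037/26366 ≈ -0.45653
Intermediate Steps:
B(R) = 99 + 137*R
(-16918 + 28955)/(B(159) - 48248) = (-16918 + 28955)/((99 + 137*159) - 48248) = 12037/((99 + 21783) - 48248) = 12037/(21882 - 48248) = 12037/(-26366) = 12037*(-1/26366) = -12037/26366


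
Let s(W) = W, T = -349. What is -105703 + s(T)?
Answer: -106052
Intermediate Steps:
-105703 + s(T) = -105703 - 349 = -106052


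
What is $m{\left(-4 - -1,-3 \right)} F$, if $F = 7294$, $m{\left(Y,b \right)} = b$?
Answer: $-21882$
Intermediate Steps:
$m{\left(-4 - -1,-3 \right)} F = \left(-3\right) 7294 = -21882$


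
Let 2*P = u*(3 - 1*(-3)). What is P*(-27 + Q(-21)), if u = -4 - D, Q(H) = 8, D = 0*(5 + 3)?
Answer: 228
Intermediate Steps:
D = 0 (D = 0*8 = 0)
u = -4 (u = -4 - 1*0 = -4 + 0 = -4)
P = -12 (P = (-4*(3 - 1*(-3)))/2 = (-4*(3 + 3))/2 = (-4*6)/2 = (½)*(-24) = -12)
P*(-27 + Q(-21)) = -12*(-27 + 8) = -12*(-19) = 228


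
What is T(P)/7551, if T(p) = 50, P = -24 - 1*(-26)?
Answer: 50/7551 ≈ 0.0066216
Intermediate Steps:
P = 2 (P = -24 + 26 = 2)
T(P)/7551 = 50/7551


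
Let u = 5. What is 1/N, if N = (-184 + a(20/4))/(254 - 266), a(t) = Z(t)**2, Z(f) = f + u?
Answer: 1/7 ≈ 0.14286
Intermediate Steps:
Z(f) = 5 + f (Z(f) = f + 5 = 5 + f)
a(t) = (5 + t)**2
N = 7 (N = (-184 + (5 + 20/4)**2)/(254 - 266) = (-184 + (5 + 20*(1/4))**2)/(-12) = (-184 + (5 + 5)**2)*(-1/12) = (-184 + 10**2)*(-1/12) = (-184 + 100)*(-1/12) = -84*(-1/12) = 7)
1/N = 1/7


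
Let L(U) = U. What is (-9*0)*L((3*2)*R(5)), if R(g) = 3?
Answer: 0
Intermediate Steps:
(-9*0)*L((3*2)*R(5)) = (-9*0)*((3*2)*3) = 0*(6*3) = 0*18 = 0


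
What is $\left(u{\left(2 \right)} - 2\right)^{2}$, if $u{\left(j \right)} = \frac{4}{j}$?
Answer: $0$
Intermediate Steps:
$\left(u{\left(2 \right)} - 2\right)^{2} = \left(\frac{4}{2} - 2\right)^{2} = \left(4 \cdot \frac{1}{2} - 2\right)^{2} = \left(2 - 2\right)^{2} = 0^{2} = 0$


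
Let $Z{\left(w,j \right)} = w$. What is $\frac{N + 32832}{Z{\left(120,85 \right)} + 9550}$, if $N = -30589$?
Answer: $\frac{2243}{9670} \approx 0.23195$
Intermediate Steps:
$\frac{N + 32832}{Z{\left(120,85 \right)} + 9550} = \frac{-30589 + 32832}{120 + 9550} = \frac{2243}{9670}$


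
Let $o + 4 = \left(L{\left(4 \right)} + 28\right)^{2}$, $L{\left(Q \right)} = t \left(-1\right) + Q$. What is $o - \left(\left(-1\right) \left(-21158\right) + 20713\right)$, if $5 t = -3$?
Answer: $- \frac{1020306}{25} \approx -40812.0$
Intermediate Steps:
$t = - \frac{3}{5}$ ($t = \frac{1}{5} \left(-3\right) = - \frac{3}{5} \approx -0.6$)
$L{\left(Q \right)} = \frac{3}{5} + Q$ ($L{\left(Q \right)} = \left(- \frac{3}{5}\right) \left(-1\right) + Q = \frac{3}{5} + Q$)
$o = \frac{26469}{25}$ ($o = -4 + \left(\left(\frac{3}{5} + 4\right) + 28\right)^{2} = -4 + \left(\frac{23}{5} + 28\right)^{2} = -4 + \left(\frac{163}{5}\right)^{2} = -4 + \frac{26569}{25} = \frac{26469}{25} \approx 1058.8$)
$o - \left(\left(-1\right) \left(-21158\right) + 20713\right) = \frac{26469}{25} - \left(\left(-1\right) \left(-21158\right) + 20713\right) = \frac{26469}{25} - \left(21158 + 20713\right) = \frac{26469}{25} - 41871 = - \frac{1020306}{25}$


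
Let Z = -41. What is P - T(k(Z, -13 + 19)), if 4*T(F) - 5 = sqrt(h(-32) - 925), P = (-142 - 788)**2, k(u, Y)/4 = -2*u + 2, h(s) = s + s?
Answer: 3459595/4 - I*sqrt(989)/4 ≈ 8.649e+5 - 7.8621*I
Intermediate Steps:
h(s) = 2*s
k(u, Y) = 8 - 8*u (k(u, Y) = 4*(-2*u + 2) = 4*(2 - 2*u) = 8 - 8*u)
P = 864900 (P = (-930)**2 = 864900)
T(F) = 5/4 + I*sqrt(989)/4 (T(F) = 5/4 + sqrt(2*(-32) - 925)/4 = 5/4 + sqrt(-64 - 925)/4 = 5/4 + sqrt(-989)/4 = 5/4 + (I*sqrt(989))/4 = 5/4 + I*sqrt(989)/4)
P - T(k(Z, -13 + 19)) = 864900 - (5/4 + I*sqrt(989)/4) = 864900 + (-5/4 - I*sqrt(989)/4) = 3459595/4 - I*sqrt(989)/4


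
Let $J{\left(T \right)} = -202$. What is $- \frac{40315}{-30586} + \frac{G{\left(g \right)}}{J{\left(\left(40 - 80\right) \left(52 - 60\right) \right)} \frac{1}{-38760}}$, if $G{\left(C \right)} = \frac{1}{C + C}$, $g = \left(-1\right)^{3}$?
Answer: $- \frac{292306525}{3089186} \approx -94.623$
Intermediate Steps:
$g = -1$
$G{\left(C \right)} = \frac{1}{2 C}$
$- \frac{40315}{-30586} + \frac{G{\left(g \right)}}{J{\left(\left(40 - 80\right) \left(52 - 60\right) \right)} \frac{1}{-38760}} = - \frac{40315}{-30586} + \frac{\frac{1}{2} \frac{1}{-1}}{\left(-202\right) \frac{1}{-38760}} = \left(-40315\right) \left(- \frac{1}{30586}\right) + \frac{\frac{1}{2} \left(-1\right)}{\left(-202\right) \left(- \frac{1}{38760}\right)} = \frac{40315}{30586} - \frac{1}{2 \cdot \frac{101}{19380}} = \frac{40315}{30586} - \frac{9690}{101} = - \frac{292306525}{3089186}$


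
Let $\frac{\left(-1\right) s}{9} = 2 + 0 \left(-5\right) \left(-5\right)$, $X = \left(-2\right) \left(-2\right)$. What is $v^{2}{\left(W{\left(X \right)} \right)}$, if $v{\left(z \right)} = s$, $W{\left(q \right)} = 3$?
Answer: $324$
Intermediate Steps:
$X = 4$
$s = -18$ ($s = - 9 \left(2 + 0 \left(-5\right) \left(-5\right)\right) = - 9 \left(2 + 0 \left(-5\right)\right) = - 9 \left(2 + 0\right) = \left(-9\right) 2 = -18$)
$v{\left(z \right)} = -18$
$v^{2}{\left(W{\left(X \right)} \right)} = \left(-18\right)^{2} = 324$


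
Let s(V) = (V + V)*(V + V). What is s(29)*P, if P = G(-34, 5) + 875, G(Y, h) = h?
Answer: 2960320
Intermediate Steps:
s(V) = 4*V² (s(V) = (2*V)*(2*V) = 4*V²)
P = 880 (P = 5 + 875 = 880)
s(29)*P = (4*29²)*880 = (4*841)*880 = 3364*880 = 2960320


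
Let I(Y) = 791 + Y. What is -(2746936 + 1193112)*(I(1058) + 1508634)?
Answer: -5951375523184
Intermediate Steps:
-(2746936 + 1193112)*(I(1058) + 1508634) = -(2746936 + 1193112)*((791 + 1058) + 1508634) = -3940048*(1849 + 1508634) = -3940048*1510483 = -1*5951375523184 = -5951375523184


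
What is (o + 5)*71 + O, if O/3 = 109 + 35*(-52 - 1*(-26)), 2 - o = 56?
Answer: -5882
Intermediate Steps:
o = -54 (o = 2 - 1*56 = 2 - 56 = -54)
O = -2403 (O = 3*(109 + 35*(-52 - 1*(-26))) = 3*(109 + 35*(-52 + 26)) = 3*(109 + 35*(-26)) = 3*(109 - 910) = 3*(-801) = -2403)
(o + 5)*71 + O = (-54 + 5)*71 - 2403 = -49*71 - 2403 = -3479 - 2403 = -5882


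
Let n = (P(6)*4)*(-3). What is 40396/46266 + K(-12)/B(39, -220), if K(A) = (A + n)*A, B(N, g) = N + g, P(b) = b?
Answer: -19662226/4187073 ≈ -4.6959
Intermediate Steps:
n = -72 (n = (6*4)*(-3) = 24*(-3) = -72)
K(A) = A*(-72 + A) (K(A) = (A - 72)*A = (-72 + A)*A = A*(-72 + A))
40396/46266 + K(-12)/B(39, -220) = 40396/46266 + (-12*(-72 - 12))/(39 - 220) = 40396*(1/46266) - 12*(-84)/(-181) = 20198/23133 + 1008*(-1/181) = 20198/23133 - 1008/181 = -19662226/4187073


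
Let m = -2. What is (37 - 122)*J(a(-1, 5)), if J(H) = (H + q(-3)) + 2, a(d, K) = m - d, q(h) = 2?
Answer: -255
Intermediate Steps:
a(d, K) = -2 - d
J(H) = 4 + H (J(H) = (H + 2) + 2 = (2 + H) + 2 = 4 + H)
(37 - 122)*J(a(-1, 5)) = (37 - 122)*(4 + (-2 - 1*(-1))) = -85*(4 + (-2 + 1)) = -85*(4 - 1) = -85*3 = -255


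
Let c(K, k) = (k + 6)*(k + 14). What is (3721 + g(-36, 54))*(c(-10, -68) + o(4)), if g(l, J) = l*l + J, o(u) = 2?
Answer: 16987850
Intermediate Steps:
c(K, k) = (6 + k)*(14 + k)
g(l, J) = J + l**2 (g(l, J) = l**2 + J = J + l**2)
(3721 + g(-36, 54))*(c(-10, -68) + o(4)) = (3721 + (54 + (-36)**2))*((84 + (-68)**2 + 20*(-68)) + 2) = (3721 + (54 + 1296))*((84 + 4624 - 1360) + 2) = (3721 + 1350)*(3348 + 2) = 5071*3350 = 16987850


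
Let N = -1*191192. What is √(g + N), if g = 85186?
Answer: I*√106006 ≈ 325.59*I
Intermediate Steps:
N = -191192
√(g + N) = √(85186 - 191192) = √(-106006) = I*√106006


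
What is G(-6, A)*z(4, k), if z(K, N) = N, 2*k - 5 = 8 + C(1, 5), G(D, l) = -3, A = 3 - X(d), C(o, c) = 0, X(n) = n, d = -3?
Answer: -39/2 ≈ -19.500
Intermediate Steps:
A = 6 (A = 3 - 1*(-3) = 3 + 3 = 6)
k = 13/2 (k = 5/2 + (8 + 0)/2 = 5/2 + (½)*8 = 5/2 + 4 = 13/2 ≈ 6.5000)
G(-6, A)*z(4, k) = -3*13/2 = -39/2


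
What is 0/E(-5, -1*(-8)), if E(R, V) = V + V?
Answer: 0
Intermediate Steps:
E(R, V) = 2*V
0/E(-5, -1*(-8)) = 0/(2*(-1*(-8))) = 0/(2*8) = 0/16 = (1/16)*0 = 0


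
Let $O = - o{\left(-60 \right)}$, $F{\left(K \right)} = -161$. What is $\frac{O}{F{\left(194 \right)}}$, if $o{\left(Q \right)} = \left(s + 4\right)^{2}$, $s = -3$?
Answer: $\frac{1}{161} \approx 0.0062112$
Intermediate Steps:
$o{\left(Q \right)} = 1$ ($o{\left(Q \right)} = \left(-3 + 4\right)^{2} = 1^{2} = 1$)
$O = -1$ ($O = \left(-1\right) 1 = -1$)
$\frac{O}{F{\left(194 \right)}} = - \frac{1}{-161} = \left(-1\right) \left(- \frac{1}{161}\right) = \frac{1}{161}$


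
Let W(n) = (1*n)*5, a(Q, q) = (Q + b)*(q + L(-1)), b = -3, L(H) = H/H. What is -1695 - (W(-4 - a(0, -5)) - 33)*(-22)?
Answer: -4181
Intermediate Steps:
L(H) = 1
a(Q, q) = (1 + q)*(-3 + Q) (a(Q, q) = (Q - 3)*(q + 1) = (-3 + Q)*(1 + q) = (1 + q)*(-3 + Q))
W(n) = 5*n (W(n) = n*5 = 5*n)
-1695 - (W(-4 - a(0, -5)) - 33)*(-22) = -1695 - (5*(-4 - (-3 + 0 - 3*(-5) + 0*(-5))) - 33)*(-22) = -1695 - (5*(-4 - (-3 + 0 + 15 + 0)) - 33)*(-22) = -1695 - (5*(-4 - 1*12) - 33)*(-22) = -1695 - (5*(-4 - 12) - 33)*(-22) = -1695 - (5*(-16) - 33)*(-22) = -1695 - (-80 - 33)*(-22) = -1695 - (-113)*(-22) = -1695 - 1*2486 = -1695 - 2486 = -4181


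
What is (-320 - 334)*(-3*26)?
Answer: 51012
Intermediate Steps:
(-320 - 334)*(-3*26) = -654*(-78) = 51012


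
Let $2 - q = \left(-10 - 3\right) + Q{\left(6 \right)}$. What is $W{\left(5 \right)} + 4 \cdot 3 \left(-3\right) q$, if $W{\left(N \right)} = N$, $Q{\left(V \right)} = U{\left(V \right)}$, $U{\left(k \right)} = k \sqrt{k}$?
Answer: $-535 + 216 \sqrt{6} \approx -5.9102$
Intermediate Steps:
$U{\left(k \right)} = k^{\frac{3}{2}}$
$Q{\left(V \right)} = V^{\frac{3}{2}}$
$q = 15 - 6 \sqrt{6}$ ($q = 2 - \left(\left(-10 - 3\right) + 6^{\frac{3}{2}}\right) = 2 - \left(-13 + 6 \sqrt{6}\right) = 2 + \left(13 - 6 \sqrt{6}\right) = 15 - 6 \sqrt{6} \approx 0.30306$)
$W{\left(5 \right)} + 4 \cdot 3 \left(-3\right) q = 5 + 4 \cdot 3 \left(-3\right) \left(15 - 6 \sqrt{6}\right) = 5 + 12 \left(-3\right) \left(15 - 6 \sqrt{6}\right) = 5 - 36 \left(15 - 6 \sqrt{6}\right) = 5 - \left(540 - 216 \sqrt{6}\right) = -535 + 216 \sqrt{6}$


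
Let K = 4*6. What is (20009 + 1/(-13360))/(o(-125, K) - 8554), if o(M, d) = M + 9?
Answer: -267320239/115831200 ≈ -2.3078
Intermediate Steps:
K = 24
o(M, d) = 9 + M
(20009 + 1/(-13360))/(o(-125, K) - 8554) = (20009 + 1/(-13360))/((9 - 125) - 8554) = (20009 - 1/13360)/(-116 - 8554) = (267320239/13360)/(-8670) = (267320239/13360)*(-1/8670) = -267320239/115831200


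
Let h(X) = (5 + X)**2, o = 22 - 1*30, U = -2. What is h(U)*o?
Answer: -72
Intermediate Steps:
o = -8 (o = 22 - 30 = -8)
h(U)*o = (5 - 2)**2*(-8) = 3**2*(-8) = 9*(-8) = -72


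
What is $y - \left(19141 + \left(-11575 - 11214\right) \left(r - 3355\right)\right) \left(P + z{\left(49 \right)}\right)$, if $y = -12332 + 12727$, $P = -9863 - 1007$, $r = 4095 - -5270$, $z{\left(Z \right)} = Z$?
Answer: $-1481857486534$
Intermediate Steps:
$r = 9365$ ($r = 4095 + 5270 = 9365$)
$P = -10870$ ($P = -9863 - 1007 = -10870$)
$y = 395$
$y - \left(19141 + \left(-11575 - 11214\right) \left(r - 3355\right)\right) \left(P + z{\left(49 \right)}\right) = 395 - \left(19141 + \left(-11575 - 11214\right) \left(9365 - 3355\right)\right) \left(-10870 + 49\right) = 395 - \left(19141 - 136961890\right) \left(-10821\right) = 395 - \left(-136942749\right) \left(-10821\right) = 395 - 1481857486929 = -1481857486534$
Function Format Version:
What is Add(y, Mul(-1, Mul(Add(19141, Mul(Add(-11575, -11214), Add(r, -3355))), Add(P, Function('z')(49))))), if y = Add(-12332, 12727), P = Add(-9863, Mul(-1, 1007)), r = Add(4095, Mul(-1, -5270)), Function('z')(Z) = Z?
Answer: -1481857486534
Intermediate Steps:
r = 9365 (r = Add(4095, 5270) = 9365)
P = -10870 (P = Add(-9863, -1007) = -10870)
y = 395
Add(y, Mul(-1, Mul(Add(19141, Mul(Add(-11575, -11214), Add(r, -3355))), Add(P, Function('z')(49))))) = Add(395, Mul(-1, Mul(Add(19141, Mul(Add(-11575, -11214), Add(9365, -3355))), Add(-10870, 49)))) = Add(395, Mul(-1, Mul(Add(19141, Mul(-22789, 6010)), -10821))) = Add(395, Mul(-1, Mul(Add(19141, -136961890), -10821))) = Add(395, Mul(-1, Mul(-136942749, -10821))) = Add(395, Mul(-1, 1481857486929)) = Add(395, -1481857486929) = -1481857486534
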